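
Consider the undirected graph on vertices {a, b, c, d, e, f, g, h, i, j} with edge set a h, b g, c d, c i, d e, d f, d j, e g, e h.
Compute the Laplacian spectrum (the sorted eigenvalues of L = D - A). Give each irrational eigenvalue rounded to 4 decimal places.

Each diagonal entry of L is the vertex degree and each off-diagonal entry is -1 where an edge is present, 0 otherwise; in the order [a, b, c, d, e, f, g, h, i, j] the diagonal is [1, 1, 2, 4, 3, 1, 2, 2, 1, 1]. Diagonalising L (or applying a numerical eigensolver to the 10x10 matrix) gives the spectrum above. There is one zero in the spectrum, matching the 1 component.

[0, 0.2206, 0.3820, 0.5548, 1, 1.6771, 2.4011, 2.6180, 3.7871, 5.3595]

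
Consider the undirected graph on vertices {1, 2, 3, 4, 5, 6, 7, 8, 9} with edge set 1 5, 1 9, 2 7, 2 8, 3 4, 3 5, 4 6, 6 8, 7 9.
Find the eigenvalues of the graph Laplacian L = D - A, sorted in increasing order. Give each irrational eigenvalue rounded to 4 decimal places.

[0, 0.4679, 0.4679, 1.6527, 1.6527, 3, 3, 3.8794, 3.8794]

With the vertex order [1, 2, 3, 4, 5, 6, 7, 8, 9], the degrees are [2, 2, 2, 2, 2, 2, 2, 2, 2], giving D = diag(2, 2, 2, 2, 2, 2, 2, 2, 2) and L = D - A. L is symmetric positive semidefinite, so every eigenvalue is real and nonnegative. By the matrix-tree theorem the graph has (1/9) * product of the nonzero eigenvalues = 9 spanning trees.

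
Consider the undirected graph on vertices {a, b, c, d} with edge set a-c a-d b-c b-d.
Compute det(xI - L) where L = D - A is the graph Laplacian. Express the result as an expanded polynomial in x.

Each diagonal entry of L is the vertex degree and each off-diagonal entry is -1 where an edge is present, 0 otherwise; in the order [a, b, c, d] the diagonal is [2, 2, 2, 2]. L has integer entries, so p(x) = det(xI - L) has integer coefficients. Expanding the determinant yields x^4 - 8x^3 + 20x^2 - 16x. The constant term is 0 because L is singular (the all-ones vector lies in its kernel). The largest eigenvalue, 4, is at most the vertex count 4.

x^4 - 8x^3 + 20x^2 - 16x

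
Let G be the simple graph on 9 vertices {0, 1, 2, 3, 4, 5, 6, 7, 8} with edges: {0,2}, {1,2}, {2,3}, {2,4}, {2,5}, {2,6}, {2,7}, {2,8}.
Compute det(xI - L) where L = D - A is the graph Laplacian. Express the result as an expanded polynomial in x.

x^9 - 16x^8 + 84x^7 - 224x^6 + 350x^5 - 336x^4 + 196x^3 - 64x^2 + 9x

With the vertex order [0, 1, 2, 3, 4, 5, 6, 7, 8], the degrees are [1, 1, 8, 1, 1, 1, 1, 1, 1], giving D = diag(1, 1, 8, 1, 1, 1, 1, 1, 1) and L = D - A. The eigenvalues of L are [0, 1, 1, 1, 1, 1, 1, 1, 9]; the characteristic polynomial is the product of (x - lambda_i), which multiplies out to x^9 - 16x^8 + 84x^7 - 224x^6 + 350x^5 - 336x^4 + 196x^3 - 64x^2 + 9x. The coefficient of x^8 equals -trace(L) = -16, matching the sum of degrees. The largest eigenvalue, 9, is at most the vertex count 9.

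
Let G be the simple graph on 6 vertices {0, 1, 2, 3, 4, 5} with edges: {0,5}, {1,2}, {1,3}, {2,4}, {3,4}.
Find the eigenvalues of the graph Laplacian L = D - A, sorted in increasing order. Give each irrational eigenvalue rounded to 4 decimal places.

Each diagonal entry of L is the vertex degree and each off-diagonal entry is -1 where an edge is present, 0 otherwise; in the order [0, 1, 2, 3, 4, 5] the diagonal is [1, 2, 2, 2, 2, 1]. Since every row of L sums to 0, the all-ones vector is in the kernel and 0 is an eigenvalue. The 2 zero eigenvalues correspond to the 2 connected components. The eigenvalues sum to 10, which equals trace(L) = 2|E|. The largest eigenvalue, 4, is at most the vertex count 6.

[0, 0, 2, 2, 2, 4]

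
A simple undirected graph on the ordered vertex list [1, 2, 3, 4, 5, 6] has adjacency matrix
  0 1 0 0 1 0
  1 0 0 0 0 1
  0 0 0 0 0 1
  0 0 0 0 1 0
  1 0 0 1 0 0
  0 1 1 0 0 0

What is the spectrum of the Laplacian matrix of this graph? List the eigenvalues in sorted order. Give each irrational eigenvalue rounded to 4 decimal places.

Reading degrees in the order [1, 2, 3, 4, 5, 6] gives [2, 2, 1, 1, 2, 2]; set D = diag(2, 2, 1, 1, 2, 2) and form L = D - A. Since every row of L sums to 0, the all-ones vector is in the kernel and 0 is an eigenvalue. The largest eigenvalue, 3.7321, is at most the vertex count 6. By the matrix-tree theorem the graph has (1/6) * product of the nonzero eigenvalues = 1 spanning tree.

[0, 0.2679, 1, 2, 3, 3.7321]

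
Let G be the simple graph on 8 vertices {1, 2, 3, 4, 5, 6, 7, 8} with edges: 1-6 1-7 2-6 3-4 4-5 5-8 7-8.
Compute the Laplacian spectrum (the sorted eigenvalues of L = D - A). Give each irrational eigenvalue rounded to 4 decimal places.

With the vertex order [1, 2, 3, 4, 5, 6, 7, 8], the degrees are [2, 1, 1, 2, 2, 2, 2, 2], giving D = diag(2, 1, 1, 2, 2, 2, 2, 2) and L = D - A. Since every row of L sums to 0, the all-ones vector is in the kernel and 0 is an eigenvalue. There is one zero in the spectrum, matching the 1 component.

[0, 0.1522, 0.5858, 1.2346, 2, 2.7654, 3.4142, 3.8478]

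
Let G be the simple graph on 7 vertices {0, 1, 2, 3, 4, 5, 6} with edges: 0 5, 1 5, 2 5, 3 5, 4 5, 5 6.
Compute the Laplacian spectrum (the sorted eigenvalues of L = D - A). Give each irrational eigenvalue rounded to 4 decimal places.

[0, 1, 1, 1, 1, 1, 7]

With the vertex order [0, 1, 2, 3, 4, 5, 6], the degrees are [1, 1, 1, 1, 1, 6, 1], giving D = diag(1, 1, 1, 1, 1, 6, 1) and L = D - A. L is symmetric positive semidefinite, so every eigenvalue is real and nonnegative. By the matrix-tree theorem the graph has (1/7) * product of the nonzero eigenvalues = 1 spanning tree.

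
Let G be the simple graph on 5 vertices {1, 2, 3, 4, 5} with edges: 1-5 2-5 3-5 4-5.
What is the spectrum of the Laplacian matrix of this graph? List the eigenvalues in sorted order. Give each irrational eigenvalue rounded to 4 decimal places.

Reading degrees in the order [1, 2, 3, 4, 5] gives [1, 1, 1, 1, 4]; set D = diag(1, 1, 1, 1, 4) and form L = D - A. Diagonalising L (or applying a numerical eigensolver to the 5x5 matrix) gives the spectrum above. The single zero eigenvalue shows the graph is connected. There is one zero in the spectrum, matching the 1 component.

[0, 1, 1, 1, 5]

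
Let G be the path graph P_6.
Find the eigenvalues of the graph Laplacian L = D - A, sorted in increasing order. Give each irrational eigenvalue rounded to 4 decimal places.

The graph has 6 vertices and degree multiset [2, 2, 2, 2, 1, 1]; D is the diagonal matrix of degrees and L = D - A. The multiplicity of 0 as a Laplacian eigenvalue equals the number of connected components. The single zero eigenvalue shows the graph is connected. By the matrix-tree theorem the graph has (1/6) * product of the nonzero eigenvalues = 1 spanning tree.

[0, 0.2679, 1, 2, 3, 3.7321]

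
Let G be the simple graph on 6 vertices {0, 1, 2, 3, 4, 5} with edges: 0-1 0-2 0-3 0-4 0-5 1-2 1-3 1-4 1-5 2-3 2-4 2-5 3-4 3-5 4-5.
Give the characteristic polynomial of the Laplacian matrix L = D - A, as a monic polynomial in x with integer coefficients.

With the vertex order [0, 1, 2, 3, 4, 5], the degrees are [5, 5, 5, 5, 5, 5], giving D = diag(5, 5, 5, 5, 5, 5) and L = D - A. The eigenvalues of L are [0, 6, 6, 6, 6, 6]; the characteristic polynomial is the product of (x - lambda_i), which multiplies out to x^6 - 30x^5 + 360x^4 - 2160x^3 + 6480x^2 - 7776x. The constant term is 0 because L is singular (the all-ones vector lies in its kernel). The eigenvalues sum to 30, which equals trace(L) = 2|E|. By the matrix-tree theorem the graph has (1/6) * product of the nonzero eigenvalues = 1296 spanning trees.

x^6 - 30x^5 + 360x^4 - 2160x^3 + 6480x^2 - 7776x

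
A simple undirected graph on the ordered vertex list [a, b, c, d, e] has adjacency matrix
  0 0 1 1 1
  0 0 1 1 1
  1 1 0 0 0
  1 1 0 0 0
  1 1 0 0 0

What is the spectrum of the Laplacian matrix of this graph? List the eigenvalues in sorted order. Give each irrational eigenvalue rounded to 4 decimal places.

Each diagonal entry of L is the vertex degree and each off-diagonal entry is -1 where an edge is present, 0 otherwise; in the order [a, b, c, d, e] the diagonal is [3, 3, 2, 2, 2]. The multiplicity of 0 as a Laplacian eigenvalue equals the number of connected components. The single zero eigenvalue shows the graph is connected.

[0, 2, 2, 3, 5]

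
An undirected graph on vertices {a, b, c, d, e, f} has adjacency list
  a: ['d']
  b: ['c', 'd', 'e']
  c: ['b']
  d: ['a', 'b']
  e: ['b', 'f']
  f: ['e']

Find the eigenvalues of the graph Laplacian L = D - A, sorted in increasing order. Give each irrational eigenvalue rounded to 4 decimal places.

Reading degrees in the order [a, b, c, d, e, f] gives [1, 3, 1, 2, 2, 1]; set D = diag(1, 3, 1, 2, 2, 1) and form L = D - A. Since every row of L sums to 0, the all-ones vector is in the kernel and 0 is an eigenvalue. The single zero eigenvalue shows the graph is connected. The eigenvalues sum to 10, which equals trace(L) = 2|E|.

[0, 0.3820, 0.6972, 2, 2.6180, 4.3028]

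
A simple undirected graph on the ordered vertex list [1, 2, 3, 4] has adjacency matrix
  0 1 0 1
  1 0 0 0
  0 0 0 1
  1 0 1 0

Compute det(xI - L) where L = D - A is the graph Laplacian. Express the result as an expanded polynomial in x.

With the vertex order [1, 2, 3, 4], the degrees are [2, 1, 1, 2], giving D = diag(2, 1, 1, 2) and L = D - A. L has integer entries, so p(x) = det(xI - L) has integer coefficients. Expanding the determinant yields x^4 - 6x^3 + 10x^2 - 4x. The coefficient of x^3 equals -trace(L) = -6, matching the sum of degrees. There is one zero in the spectrum, matching the 1 component.

x^4 - 6x^3 + 10x^2 - 4x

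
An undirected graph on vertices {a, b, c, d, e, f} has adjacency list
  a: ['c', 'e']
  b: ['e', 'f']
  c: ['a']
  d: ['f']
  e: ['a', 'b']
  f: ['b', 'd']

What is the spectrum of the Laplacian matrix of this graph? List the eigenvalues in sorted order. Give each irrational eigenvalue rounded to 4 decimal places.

[0, 0.2679, 1, 2, 3, 3.7321]

Reading degrees in the order [a, b, c, d, e, f] gives [2, 2, 1, 1, 2, 2]; set D = diag(2, 2, 1, 1, 2, 2) and form L = D - A. Diagonalising L (or applying a numerical eigensolver to the 6x6 matrix) gives the spectrum above. The single zero eigenvalue shows the graph is connected. The eigenvalues sum to 10, which equals trace(L) = 2|E|. There is one zero in the spectrum, matching the 1 component.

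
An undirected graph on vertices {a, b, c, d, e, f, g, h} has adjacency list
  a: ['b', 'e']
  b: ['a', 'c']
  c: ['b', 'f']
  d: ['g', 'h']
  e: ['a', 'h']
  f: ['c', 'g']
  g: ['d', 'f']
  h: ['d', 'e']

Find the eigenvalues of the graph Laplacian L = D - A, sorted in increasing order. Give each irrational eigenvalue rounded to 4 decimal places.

[0, 0.5858, 0.5858, 2, 2, 3.4142, 3.4142, 4]

With the vertex order [a, b, c, d, e, f, g, h], the degrees are [2, 2, 2, 2, 2, 2, 2, 2], giving D = diag(2, 2, 2, 2, 2, 2, 2, 2) and L = D - A. Diagonalising L (or applying a numerical eigensolver to the 8x8 matrix) gives the spectrum above. The single zero eigenvalue shows the graph is connected. The largest eigenvalue, 4, is at most the vertex count 8.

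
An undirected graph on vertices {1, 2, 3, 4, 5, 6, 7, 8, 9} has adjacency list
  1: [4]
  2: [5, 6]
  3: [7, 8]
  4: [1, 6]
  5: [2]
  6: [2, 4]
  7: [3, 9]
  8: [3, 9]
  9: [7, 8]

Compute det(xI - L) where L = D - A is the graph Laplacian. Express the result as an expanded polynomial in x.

Each diagonal entry of L is the vertex degree and each off-diagonal entry is -1 where an edge is present, 0 otherwise; in the order [1, 2, 3, 4, 5, 6, 7, 8, 9] the diagonal is [1, 2, 2, 2, 1, 2, 2, 2, 2]. Computing det(xI - L) by cofactor expansion (or equivalently via sum-over-permutations) gives x^9 - 16x^8 + 105x^7 - 364x^6 + 713x^5 - 776x^4 + 420x^3 - 80x^2. Since p(0) = det(-L) = 0, x divides p(x). The largest eigenvalue, 4, is at most the vertex count 9.

x^9 - 16x^8 + 105x^7 - 364x^6 + 713x^5 - 776x^4 + 420x^3 - 80x^2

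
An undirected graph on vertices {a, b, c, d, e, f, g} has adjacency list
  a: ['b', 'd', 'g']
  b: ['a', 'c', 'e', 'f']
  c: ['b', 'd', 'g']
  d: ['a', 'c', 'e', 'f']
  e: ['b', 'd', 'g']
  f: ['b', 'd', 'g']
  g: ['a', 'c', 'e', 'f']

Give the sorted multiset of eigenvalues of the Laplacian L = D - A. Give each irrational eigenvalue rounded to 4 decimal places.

Reading degrees in the order [a, b, c, d, e, f, g] gives [3, 4, 3, 4, 3, 3, 4]; set D = diag(3, 4, 3, 4, 3, 3, 4) and form L = D - A. Diagonalising L (or applying a numerical eigensolver to the 7x7 matrix) gives the spectrum above. The single zero eigenvalue shows the graph is connected. The eigenvalues sum to 24, which equals trace(L) = 2|E|. The largest eigenvalue, 7, is at most the vertex count 7.

[0, 3, 3, 3, 4, 4, 7]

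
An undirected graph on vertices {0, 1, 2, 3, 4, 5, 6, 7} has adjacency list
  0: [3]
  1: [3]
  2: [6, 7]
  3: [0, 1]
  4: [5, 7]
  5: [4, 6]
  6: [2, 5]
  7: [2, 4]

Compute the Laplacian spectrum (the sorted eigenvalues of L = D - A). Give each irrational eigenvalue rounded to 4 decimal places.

With the vertex order [0, 1, 2, 3, 4, 5, 6, 7], the degrees are [1, 1, 2, 2, 2, 2, 2, 2], giving D = diag(1, 1, 2, 2, 2, 2, 2, 2) and L = D - A. Since every row of L sums to 0, the all-ones vector is in the kernel and 0 is an eigenvalue. The 2 zero eigenvalues correspond to the 2 connected components. The eigenvalues sum to 14, which equals trace(L) = 2|E|.

[0, 0, 1, 1.3820, 1.3820, 3, 3.6180, 3.6180]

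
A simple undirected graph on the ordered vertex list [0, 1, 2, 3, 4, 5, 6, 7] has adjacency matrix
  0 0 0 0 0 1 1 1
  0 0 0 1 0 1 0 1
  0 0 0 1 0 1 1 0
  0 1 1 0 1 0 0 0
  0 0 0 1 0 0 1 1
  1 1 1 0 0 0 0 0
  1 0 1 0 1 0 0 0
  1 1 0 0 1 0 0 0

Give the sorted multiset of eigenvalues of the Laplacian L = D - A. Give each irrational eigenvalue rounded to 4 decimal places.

Each diagonal entry of L is the vertex degree and each off-diagonal entry is -1 where an edge is present, 0 otherwise; in the order [0, 1, 2, 3, 4, 5, 6, 7] the diagonal is [3, 3, 3, 3, 3, 3, 3, 3]. The multiplicity of 0 as a Laplacian eigenvalue equals the number of connected components. There is one zero in the spectrum, matching the 1 component.

[0, 2, 2, 2, 4, 4, 4, 6]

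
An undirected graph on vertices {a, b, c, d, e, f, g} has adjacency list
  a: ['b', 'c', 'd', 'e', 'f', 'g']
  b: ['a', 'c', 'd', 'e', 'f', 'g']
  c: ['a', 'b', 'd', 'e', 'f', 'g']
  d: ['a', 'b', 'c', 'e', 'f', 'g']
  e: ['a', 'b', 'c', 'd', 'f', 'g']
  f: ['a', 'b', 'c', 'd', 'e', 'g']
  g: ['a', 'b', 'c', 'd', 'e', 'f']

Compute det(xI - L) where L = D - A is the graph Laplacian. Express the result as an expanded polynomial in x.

x^7 - 42x^6 + 735x^5 - 6860x^4 + 36015x^3 - 100842x^2 + 117649x

Reading degrees in the order [a, b, c, d, e, f, g] gives [6, 6, 6, 6, 6, 6, 6]; set D = diag(6, 6, 6, 6, 6, 6, 6) and form L = D - A. Computing det(xI - L) by cofactor expansion (or equivalently via sum-over-permutations) gives x^7 - 42x^6 + 735x^5 - 6860x^4 + 36015x^3 - 100842x^2 + 117649x. The coefficient of x^6 equals -trace(L) = -42, matching the sum of degrees. The largest eigenvalue, 7, is at most the vertex count 7.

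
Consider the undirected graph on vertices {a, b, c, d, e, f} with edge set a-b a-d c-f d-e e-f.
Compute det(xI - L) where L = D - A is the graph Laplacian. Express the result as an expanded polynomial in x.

Reading degrees in the order [a, b, c, d, e, f] gives [2, 1, 1, 2, 2, 2]; set D = diag(2, 1, 1, 2, 2, 2) and form L = D - A. Computing det(xI - L) by cofactor expansion (or equivalently via sum-over-permutations) gives x^6 - 10x^5 + 36x^4 - 56x^3 + 35x^2 - 6x. The constant term is 0 because L is singular (the all-ones vector lies in its kernel). There is one zero in the spectrum, matching the 1 component.

x^6 - 10x^5 + 36x^4 - 56x^3 + 35x^2 - 6x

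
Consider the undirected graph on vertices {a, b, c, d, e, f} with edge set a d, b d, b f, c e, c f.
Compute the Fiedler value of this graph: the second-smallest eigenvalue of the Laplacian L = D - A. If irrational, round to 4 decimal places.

0.2679

Each diagonal entry of L is the vertex degree and each off-diagonal entry is -1 where an edge is present, 0 otherwise; in the order [a, b, c, d, e, f] the diagonal is [1, 2, 2, 2, 1, 2]. The sorted Laplacian eigenvalues are [0, 0.2679, 1, 2, 3, 3.7321]; the algebraic connectivity is the second entry, 0.2679. The eigenvalues sum to 10, which equals trace(L) = 2|E|.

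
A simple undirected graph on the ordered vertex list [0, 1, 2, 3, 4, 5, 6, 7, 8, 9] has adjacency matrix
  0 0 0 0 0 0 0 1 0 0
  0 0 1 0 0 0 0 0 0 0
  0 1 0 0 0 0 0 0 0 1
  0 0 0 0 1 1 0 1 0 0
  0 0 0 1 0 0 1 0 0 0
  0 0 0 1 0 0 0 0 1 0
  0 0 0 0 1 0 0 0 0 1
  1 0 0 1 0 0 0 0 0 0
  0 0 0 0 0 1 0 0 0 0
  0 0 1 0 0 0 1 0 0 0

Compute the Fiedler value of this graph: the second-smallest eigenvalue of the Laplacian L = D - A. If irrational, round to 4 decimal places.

0.1277

With the vertex order [0, 1, 2, 3, 4, 5, 6, 7, 8, 9], the degrees are [1, 1, 2, 3, 2, 2, 2, 2, 1, 2], giving D = diag(1, 1, 2, 3, 2, 2, 2, 2, 1, 2) and L = D - A. The smallest Laplacian eigenvalue is always 0. The next one, lambda_2 = 0.1277, measures how hard the graph is to disconnect: larger values mean better connectivity. The eigenvalues sum to 18, which equals trace(L) = 2|E|. There is one zero in the spectrum, matching the 1 component.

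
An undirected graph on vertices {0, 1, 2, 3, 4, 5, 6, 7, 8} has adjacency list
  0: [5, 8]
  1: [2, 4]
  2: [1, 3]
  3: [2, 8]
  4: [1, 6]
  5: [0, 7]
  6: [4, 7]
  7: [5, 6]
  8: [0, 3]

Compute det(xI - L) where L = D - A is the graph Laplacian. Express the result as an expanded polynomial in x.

x^9 - 18x^8 + 135x^7 - 546x^6 + 1287x^5 - 1782x^4 + 1386x^3 - 540x^2 + 81x

With the vertex order [0, 1, 2, 3, 4, 5, 6, 7, 8], the degrees are [2, 2, 2, 2, 2, 2, 2, 2, 2], giving D = diag(2, 2, 2, 2, 2, 2, 2, 2, 2) and L = D - A. L has integer entries, so p(x) = det(xI - L) has integer coefficients. Expanding the determinant yields x^9 - 18x^8 + 135x^7 - 546x^6 + 1287x^5 - 1782x^4 + 1386x^3 - 540x^2 + 81x. The constant term is 0 because L is singular (the all-ones vector lies in its kernel). By the matrix-tree theorem the graph has (1/9) * product of the nonzero eigenvalues = 9 spanning trees.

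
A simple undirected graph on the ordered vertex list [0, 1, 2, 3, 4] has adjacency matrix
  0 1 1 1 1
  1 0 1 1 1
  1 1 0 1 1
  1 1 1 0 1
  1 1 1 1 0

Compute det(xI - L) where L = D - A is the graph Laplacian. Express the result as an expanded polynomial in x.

x^5 - 20x^4 + 150x^3 - 500x^2 + 625x

With the vertex order [0, 1, 2, 3, 4], the degrees are [4, 4, 4, 4, 4], giving D = diag(4, 4, 4, 4, 4) and L = D - A. L has integer entries, so p(x) = det(xI - L) has integer coefficients. Expanding the determinant yields x^5 - 20x^4 + 150x^3 - 500x^2 + 625x. Since p(0) = det(-L) = 0, x divides p(x). There is one zero in the spectrum, matching the 1 component.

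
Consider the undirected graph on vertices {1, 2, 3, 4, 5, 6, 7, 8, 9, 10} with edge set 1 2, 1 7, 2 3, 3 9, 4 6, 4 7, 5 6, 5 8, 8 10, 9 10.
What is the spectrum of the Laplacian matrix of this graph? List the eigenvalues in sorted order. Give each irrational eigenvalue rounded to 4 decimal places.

[0, 0.3820, 0.3820, 1.3820, 1.3820, 2.6180, 2.6180, 3.6180, 3.6180, 4]

With the vertex order [1, 2, 3, 4, 5, 6, 7, 8, 9, 10], the degrees are [2, 2, 2, 2, 2, 2, 2, 2, 2, 2], giving D = diag(2, 2, 2, 2, 2, 2, 2, 2, 2, 2) and L = D - A. Diagonalising L (or applying a numerical eigensolver to the 10x10 matrix) gives the spectrum above. The single zero eigenvalue shows the graph is connected. By the matrix-tree theorem the graph has (1/10) * product of the nonzero eigenvalues = 10 spanning trees.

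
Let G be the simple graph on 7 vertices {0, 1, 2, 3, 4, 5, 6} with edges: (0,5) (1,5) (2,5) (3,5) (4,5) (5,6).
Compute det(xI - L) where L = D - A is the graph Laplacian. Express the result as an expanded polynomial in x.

Reading degrees in the order [0, 1, 2, 3, 4, 5, 6] gives [1, 1, 1, 1, 1, 6, 1]; set D = diag(1, 1, 1, 1, 1, 6, 1) and form L = D - A. The eigenvalues of L are [0, 1, 1, 1, 1, 1, 7]; the characteristic polynomial is the product of (x - lambda_i), which multiplies out to x^7 - 12x^6 + 45x^5 - 80x^4 + 75x^3 - 36x^2 + 7x. The coefficient of x^6 equals -trace(L) = -12, matching the sum of degrees. The eigenvalues sum to 12, which equals trace(L) = 2|E|.

x^7 - 12x^6 + 45x^5 - 80x^4 + 75x^3 - 36x^2 + 7x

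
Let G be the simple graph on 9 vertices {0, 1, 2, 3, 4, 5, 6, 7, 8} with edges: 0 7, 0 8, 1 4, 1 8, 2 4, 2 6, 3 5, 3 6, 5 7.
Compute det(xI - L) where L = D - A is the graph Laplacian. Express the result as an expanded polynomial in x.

Each diagonal entry of L is the vertex degree and each off-diagonal entry is -1 where an edge is present, 0 otherwise; in the order [0, 1, 2, 3, 4, 5, 6, 7, 8] the diagonal is [2, 2, 2, 2, 2, 2, 2, 2, 2]. Computing det(xI - L) by cofactor expansion (or equivalently via sum-over-permutations) gives x^9 - 18x^8 + 135x^7 - 546x^6 + 1287x^5 - 1782x^4 + 1386x^3 - 540x^2 + 81x. Since p(0) = det(-L) = 0, x divides p(x). The largest eigenvalue, 3.8794, is at most the vertex count 9.

x^9 - 18x^8 + 135x^7 - 546x^6 + 1287x^5 - 1782x^4 + 1386x^3 - 540x^2 + 81x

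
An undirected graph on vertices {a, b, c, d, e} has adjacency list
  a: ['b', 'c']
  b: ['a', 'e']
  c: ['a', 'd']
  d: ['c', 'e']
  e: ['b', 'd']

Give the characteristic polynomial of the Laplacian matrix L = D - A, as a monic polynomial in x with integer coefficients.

Reading degrees in the order [a, b, c, d, e] gives [2, 2, 2, 2, 2]; set D = diag(2, 2, 2, 2, 2) and form L = D - A. Computing det(xI - L) by cofactor expansion (or equivalently via sum-over-permutations) gives x^5 - 10x^4 + 35x^3 - 50x^2 + 25x. The constant term is 0 because L is singular (the all-ones vector lies in its kernel).

x^5 - 10x^4 + 35x^3 - 50x^2 + 25x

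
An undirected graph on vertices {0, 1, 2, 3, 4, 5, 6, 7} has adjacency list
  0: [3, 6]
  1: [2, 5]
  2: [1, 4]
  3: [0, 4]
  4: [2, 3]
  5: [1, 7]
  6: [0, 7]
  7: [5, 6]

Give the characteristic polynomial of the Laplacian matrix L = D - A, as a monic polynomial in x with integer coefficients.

Reading degrees in the order [0, 1, 2, 3, 4, 5, 6, 7] gives [2, 2, 2, 2, 2, 2, 2, 2]; set D = diag(2, 2, 2, 2, 2, 2, 2, 2) and form L = D - A. Computing det(xI - L) by cofactor expansion (or equivalently via sum-over-permutations) gives x^8 - 16x^7 + 104x^6 - 352x^5 + 660x^4 - 672x^3 + 336x^2 - 64x. Since p(0) = det(-L) = 0, x divides p(x). The largest eigenvalue, 4, is at most the vertex count 8. There is one zero in the spectrum, matching the 1 component.

x^8 - 16x^7 + 104x^6 - 352x^5 + 660x^4 - 672x^3 + 336x^2 - 64x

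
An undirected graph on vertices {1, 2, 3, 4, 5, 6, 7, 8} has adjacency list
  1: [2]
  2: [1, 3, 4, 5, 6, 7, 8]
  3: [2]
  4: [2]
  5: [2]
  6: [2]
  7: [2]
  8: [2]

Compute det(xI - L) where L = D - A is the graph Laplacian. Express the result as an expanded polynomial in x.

x^8 - 14x^7 + 63x^6 - 140x^5 + 175x^4 - 126x^3 + 49x^2 - 8x

With the vertex order [1, 2, 3, 4, 5, 6, 7, 8], the degrees are [1, 7, 1, 1, 1, 1, 1, 1], giving D = diag(1, 7, 1, 1, 1, 1, 1, 1) and L = D - A. The eigenvalues of L are [0, 1, 1, 1, 1, 1, 1, 8]; the characteristic polynomial is the product of (x - lambda_i), which multiplies out to x^8 - 14x^7 + 63x^6 - 140x^5 + 175x^4 - 126x^3 + 49x^2 - 8x. The constant term is 0 because L is singular (the all-ones vector lies in its kernel). The eigenvalues sum to 14, which equals trace(L) = 2|E|. By the matrix-tree theorem the graph has (1/8) * product of the nonzero eigenvalues = 1 spanning tree.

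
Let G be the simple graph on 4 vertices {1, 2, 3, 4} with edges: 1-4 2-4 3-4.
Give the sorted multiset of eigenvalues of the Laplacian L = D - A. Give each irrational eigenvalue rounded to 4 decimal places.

[0, 1, 1, 4]

Reading degrees in the order [1, 2, 3, 4] gives [1, 1, 1, 3]; set D = diag(1, 1, 1, 3) and form L = D - A. Diagonalising L (or applying a numerical eigensolver to the 4x4 matrix) gives the spectrum above. The largest eigenvalue, 4, is at most the vertex count 4.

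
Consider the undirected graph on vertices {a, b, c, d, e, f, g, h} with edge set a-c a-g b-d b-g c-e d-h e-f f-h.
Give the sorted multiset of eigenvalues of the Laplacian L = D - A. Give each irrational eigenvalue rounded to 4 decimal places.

With the vertex order [a, b, c, d, e, f, g, h], the degrees are [2, 2, 2, 2, 2, 2, 2, 2], giving D = diag(2, 2, 2, 2, 2, 2, 2, 2) and L = D - A. Diagonalising L (or applying a numerical eigensolver to the 8x8 matrix) gives the spectrum above. The eigenvalues sum to 16, which equals trace(L) = 2|E|. By the matrix-tree theorem the graph has (1/8) * product of the nonzero eigenvalues = 8 spanning trees.

[0, 0.5858, 0.5858, 2, 2, 3.4142, 3.4142, 4]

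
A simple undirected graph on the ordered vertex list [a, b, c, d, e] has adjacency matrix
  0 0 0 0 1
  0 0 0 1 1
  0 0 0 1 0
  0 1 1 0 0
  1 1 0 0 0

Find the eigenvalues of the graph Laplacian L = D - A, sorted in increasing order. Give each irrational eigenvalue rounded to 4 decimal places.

Each diagonal entry of L is the vertex degree and each off-diagonal entry is -1 where an edge is present, 0 otherwise; in the order [a, b, c, d, e] the diagonal is [1, 2, 1, 2, 2]. L is symmetric positive semidefinite, so every eigenvalue is real and nonnegative. The single zero eigenvalue shows the graph is connected. By the matrix-tree theorem the graph has (1/5) * product of the nonzero eigenvalues = 1 spanning tree.

[0, 0.3820, 1.3820, 2.6180, 3.6180]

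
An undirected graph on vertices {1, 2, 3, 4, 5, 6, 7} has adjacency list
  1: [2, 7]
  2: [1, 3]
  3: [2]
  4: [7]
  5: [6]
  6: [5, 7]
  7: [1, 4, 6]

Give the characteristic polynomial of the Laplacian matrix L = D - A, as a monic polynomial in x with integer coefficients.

x^7 - 12x^6 + 54x^5 - 114x^4 + 115x^3 - 50x^2 + 7x

Each diagonal entry of L is the vertex degree and each off-diagonal entry is -1 where an edge is present, 0 otherwise; in the order [1, 2, 3, 4, 5, 6, 7] the diagonal is [2, 2, 1, 1, 1, 2, 3]. L has integer entries, so p(x) = det(xI - L) has integer coefficients. Expanding the determinant yields x^7 - 12x^6 + 54x^5 - 114x^4 + 115x^3 - 50x^2 + 7x. Since p(0) = det(-L) = 0, x divides p(x).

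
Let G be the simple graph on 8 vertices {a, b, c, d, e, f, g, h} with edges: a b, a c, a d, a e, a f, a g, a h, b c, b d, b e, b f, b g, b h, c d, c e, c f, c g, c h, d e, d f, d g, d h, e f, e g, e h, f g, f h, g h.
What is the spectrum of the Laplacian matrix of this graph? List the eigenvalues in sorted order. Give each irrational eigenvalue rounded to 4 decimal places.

Reading degrees in the order [a, b, c, d, e, f, g, h] gives [7, 7, 7, 7, 7, 7, 7, 7]; set D = diag(7, 7, 7, 7, 7, 7, 7, 7) and form L = D - A. Since every row of L sums to 0, the all-ones vector is in the kernel and 0 is an eigenvalue. The largest eigenvalue, 8, is at most the vertex count 8. By the matrix-tree theorem the graph has (1/8) * product of the nonzero eigenvalues = 262144 spanning trees.

[0, 8, 8, 8, 8, 8, 8, 8]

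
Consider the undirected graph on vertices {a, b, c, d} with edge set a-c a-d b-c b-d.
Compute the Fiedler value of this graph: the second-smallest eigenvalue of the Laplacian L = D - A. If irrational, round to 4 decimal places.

Reading degrees in the order [a, b, c, d] gives [2, 2, 2, 2]; set D = diag(2, 2, 2, 2) and form L = D - A. The smallest Laplacian eigenvalue is always 0. The next one, lambda_2 = 2, measures how hard the graph is to disconnect: larger values mean better connectivity. The largest eigenvalue, 4, is at most the vertex count 4.

2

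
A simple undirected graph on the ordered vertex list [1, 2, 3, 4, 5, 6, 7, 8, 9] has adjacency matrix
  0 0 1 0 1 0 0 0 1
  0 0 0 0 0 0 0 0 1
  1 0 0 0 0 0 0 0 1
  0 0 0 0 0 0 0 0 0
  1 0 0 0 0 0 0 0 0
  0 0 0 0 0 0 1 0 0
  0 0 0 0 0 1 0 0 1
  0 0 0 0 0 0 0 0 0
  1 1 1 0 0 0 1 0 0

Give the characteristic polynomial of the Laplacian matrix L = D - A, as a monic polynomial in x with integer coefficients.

Each diagonal entry of L is the vertex degree and each off-diagonal entry is -1 where an edge is present, 0 otherwise; in the order [1, 2, 3, 4, 5, 6, 7, 8, 9] the diagonal is [3, 1, 2, 0, 1, 1, 2, 0, 4]. Computing det(xI - L) by cofactor expansion (or equivalently via sum-over-permutations) gives x^9 - 14x^8 + 73x^7 - 178x^6 + 210x^5 - 112x^4 + 21x^3. Since p(0) = det(-L) = 0, x divides p(x). The largest eigenvalue, 5.1819, is at most the vertex count 9. There are 3 zeros in the spectrum, matching the 3 components.

x^9 - 14x^8 + 73x^7 - 178x^6 + 210x^5 - 112x^4 + 21x^3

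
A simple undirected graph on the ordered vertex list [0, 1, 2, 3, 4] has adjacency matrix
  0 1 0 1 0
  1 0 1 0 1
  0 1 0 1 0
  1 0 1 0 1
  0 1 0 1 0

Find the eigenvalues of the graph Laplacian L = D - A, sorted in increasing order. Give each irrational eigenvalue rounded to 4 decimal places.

[0, 2, 2, 3, 5]

With the vertex order [0, 1, 2, 3, 4], the degrees are [2, 3, 2, 3, 2], giving D = diag(2, 3, 2, 3, 2) and L = D - A. Since every row of L sums to 0, the all-ones vector is in the kernel and 0 is an eigenvalue. The single zero eigenvalue shows the graph is connected. There is one zero in the spectrum, matching the 1 component. The eigenvalues sum to 12, which equals trace(L) = 2|E|.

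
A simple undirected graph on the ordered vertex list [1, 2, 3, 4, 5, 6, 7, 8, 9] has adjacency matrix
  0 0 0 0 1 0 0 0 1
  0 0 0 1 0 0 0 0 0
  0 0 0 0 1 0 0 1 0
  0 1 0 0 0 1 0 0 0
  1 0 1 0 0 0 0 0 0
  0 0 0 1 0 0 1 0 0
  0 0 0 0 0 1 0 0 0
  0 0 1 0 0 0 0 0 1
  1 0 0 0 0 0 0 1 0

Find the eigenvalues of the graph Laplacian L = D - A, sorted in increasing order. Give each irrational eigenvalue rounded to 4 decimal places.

[0, 0, 0.5858, 1.3820, 1.3820, 2, 3.4142, 3.6180, 3.6180]

Each diagonal entry of L is the vertex degree and each off-diagonal entry is -1 where an edge is present, 0 otherwise; in the order [1, 2, 3, 4, 5, 6, 7, 8, 9] the diagonal is [2, 1, 2, 2, 2, 2, 1, 2, 2]. The multiplicity of 0 as a Laplacian eigenvalue equals the number of connected components. The 2 zero eigenvalues correspond to the 2 connected components. The largest eigenvalue, 3.6180, is at most the vertex count 9. The eigenvalues sum to 16, which equals trace(L) = 2|E|.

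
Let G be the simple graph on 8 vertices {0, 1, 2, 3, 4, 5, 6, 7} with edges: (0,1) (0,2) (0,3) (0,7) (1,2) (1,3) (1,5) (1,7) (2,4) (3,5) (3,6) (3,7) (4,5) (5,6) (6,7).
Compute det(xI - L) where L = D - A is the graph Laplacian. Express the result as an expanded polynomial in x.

x^8 - 30x^7 + 375x^6 - 2522x^5 + 9808x^4 - 21922x^3 + 25878x^2 - 12344x

Reading degrees in the order [0, 1, 2, 3, 4, 5, 6, 7] gives [4, 5, 3, 5, 2, 4, 3, 4]; set D = diag(4, 5, 3, 5, 2, 4, 3, 4) and form L = D - A. L has integer entries, so p(x) = det(xI - L) has integer coefficients. Expanding the determinant yields x^8 - 30x^7 + 375x^6 - 2522x^5 + 9808x^4 - 21922x^3 + 25878x^2 - 12344x. The constant term is 0 because L is singular (the all-ones vector lies in its kernel). By the matrix-tree theorem the graph has (1/8) * product of the nonzero eigenvalues = 1543 spanning trees.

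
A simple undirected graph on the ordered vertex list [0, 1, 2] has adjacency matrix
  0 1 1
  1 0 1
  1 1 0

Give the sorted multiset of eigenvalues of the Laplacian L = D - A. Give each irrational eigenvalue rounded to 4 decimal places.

[0, 3, 3]

Each diagonal entry of L is the vertex degree and each off-diagonal entry is -1 where an edge is present, 0 otherwise; in the order [0, 1, 2] the diagonal is [2, 2, 2]. Diagonalising L (or applying a numerical eigensolver to the 3x3 matrix) gives the spectrum above. By the matrix-tree theorem the graph has (1/3) * product of the nonzero eigenvalues = 3 spanning trees. The largest eigenvalue, 3, is at most the vertex count 3.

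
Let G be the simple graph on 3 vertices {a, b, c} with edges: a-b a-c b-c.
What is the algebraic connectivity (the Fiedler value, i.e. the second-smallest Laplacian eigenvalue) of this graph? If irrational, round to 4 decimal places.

Reading degrees in the order [a, b, c] gives [2, 2, 2]; set D = diag(2, 2, 2) and form L = D - A. The sorted Laplacian eigenvalues are [0, 3, 3]; the algebraic connectivity is the second entry, 3. The eigenvalues sum to 6, which equals trace(L) = 2|E|.

3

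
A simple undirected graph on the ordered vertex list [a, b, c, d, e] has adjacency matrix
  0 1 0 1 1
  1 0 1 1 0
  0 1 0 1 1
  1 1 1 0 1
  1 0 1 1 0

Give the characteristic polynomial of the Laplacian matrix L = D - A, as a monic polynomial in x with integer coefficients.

x^5 - 16x^4 + 94x^3 - 240x^2 + 225x

Reading degrees in the order [a, b, c, d, e] gives [3, 3, 3, 4, 3]; set D = diag(3, 3, 3, 4, 3) and form L = D - A. The eigenvalues of L are [0, 3, 3, 5, 5]; the characteristic polynomial is the product of (x - lambda_i), which multiplies out to x^5 - 16x^4 + 94x^3 - 240x^2 + 225x. Since p(0) = det(-L) = 0, x divides p(x).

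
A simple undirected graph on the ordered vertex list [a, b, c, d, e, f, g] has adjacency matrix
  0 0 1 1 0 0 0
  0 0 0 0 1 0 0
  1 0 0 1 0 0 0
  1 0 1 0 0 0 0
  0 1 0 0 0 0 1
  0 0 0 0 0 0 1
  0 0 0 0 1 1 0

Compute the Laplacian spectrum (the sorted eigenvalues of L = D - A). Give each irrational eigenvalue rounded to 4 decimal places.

[0, 0, 0.5858, 2, 3, 3, 3.4142]

Each diagonal entry of L is the vertex degree and each off-diagonal entry is -1 where an edge is present, 0 otherwise; in the order [a, b, c, d, e, f, g] the diagonal is [2, 1, 2, 2, 2, 1, 2]. Since every row of L sums to 0, the all-ones vector is in the kernel and 0 is an eigenvalue. The 2 zero eigenvalues correspond to the 2 connected components. The eigenvalues sum to 12, which equals trace(L) = 2|E|.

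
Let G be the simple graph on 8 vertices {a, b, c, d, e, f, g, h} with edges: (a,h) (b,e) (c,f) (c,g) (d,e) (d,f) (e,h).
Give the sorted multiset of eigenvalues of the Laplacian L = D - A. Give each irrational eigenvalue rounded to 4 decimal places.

[0, 0.1864, 0.5858, 1, 2, 2.4707, 3.4142, 4.3429]

Each diagonal entry of L is the vertex degree and each off-diagonal entry is -1 where an edge is present, 0 otherwise; in the order [a, b, c, d, e, f, g, h] the diagonal is [1, 1, 2, 2, 3, 2, 1, 2]. The multiplicity of 0 as a Laplacian eigenvalue equals the number of connected components. The single zero eigenvalue shows the graph is connected.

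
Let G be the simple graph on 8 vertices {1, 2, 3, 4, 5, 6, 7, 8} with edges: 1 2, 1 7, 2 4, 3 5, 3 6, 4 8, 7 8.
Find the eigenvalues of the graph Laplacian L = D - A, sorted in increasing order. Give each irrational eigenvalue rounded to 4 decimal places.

[0, 0, 1, 1.3820, 1.3820, 3, 3.6180, 3.6180]

Reading degrees in the order [1, 2, 3, 4, 5, 6, 7, 8] gives [2, 2, 2, 2, 1, 1, 2, 2]; set D = diag(2, 2, 2, 2, 1, 1, 2, 2) and form L = D - A. L is symmetric positive semidefinite, so every eigenvalue is real and nonnegative. The 2 zero eigenvalues correspond to the 2 connected components. There are 2 zeros in the spectrum, matching the 2 components.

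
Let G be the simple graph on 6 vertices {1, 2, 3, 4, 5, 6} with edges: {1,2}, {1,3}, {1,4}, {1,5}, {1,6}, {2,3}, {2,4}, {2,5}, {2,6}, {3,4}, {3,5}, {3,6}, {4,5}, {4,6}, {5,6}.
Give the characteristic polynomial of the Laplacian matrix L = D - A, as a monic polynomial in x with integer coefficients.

x^6 - 30x^5 + 360x^4 - 2160x^3 + 6480x^2 - 7776x

Reading degrees in the order [1, 2, 3, 4, 5, 6] gives [5, 5, 5, 5, 5, 5]; set D = diag(5, 5, 5, 5, 5, 5) and form L = D - A. The eigenvalues of L are [0, 6, 6, 6, 6, 6]; the characteristic polynomial is the product of (x - lambda_i), which multiplies out to x^6 - 30x^5 + 360x^4 - 2160x^3 + 6480x^2 - 7776x. The coefficient of x^5 equals -trace(L) = -30, matching the sum of degrees. The largest eigenvalue, 6, is at most the vertex count 6. The eigenvalues sum to 30, which equals trace(L) = 2|E|.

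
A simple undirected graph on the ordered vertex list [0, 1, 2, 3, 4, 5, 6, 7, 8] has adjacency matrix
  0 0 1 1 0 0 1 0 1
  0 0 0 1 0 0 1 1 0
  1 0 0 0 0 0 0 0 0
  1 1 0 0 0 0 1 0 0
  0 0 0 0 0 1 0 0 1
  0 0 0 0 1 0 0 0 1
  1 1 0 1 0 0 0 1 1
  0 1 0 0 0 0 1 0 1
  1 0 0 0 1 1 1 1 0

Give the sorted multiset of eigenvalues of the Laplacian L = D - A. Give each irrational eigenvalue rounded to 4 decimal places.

Each diagonal entry of L is the vertex degree and each off-diagonal entry is -1 where an edge is present, 0 otherwise; in the order [0, 1, 2, 3, 4, 5, 6, 7, 8] the diagonal is [4, 3, 1, 3, 2, 2, 5, 3, 5]. Since every row of L sums to 0, the all-ones vector is in the kernel and 0 is an eigenvalue. The single zero eigenvalue shows the graph is connected. The largest eigenvalue, 6.4472, is at most the vertex count 9. The eigenvalues sum to 28, which equals trace(L) = 2|E|.

[0, 0.6677, 0.9441, 2.6999, 3, 3.4469, 4.8194, 5.9750, 6.4472]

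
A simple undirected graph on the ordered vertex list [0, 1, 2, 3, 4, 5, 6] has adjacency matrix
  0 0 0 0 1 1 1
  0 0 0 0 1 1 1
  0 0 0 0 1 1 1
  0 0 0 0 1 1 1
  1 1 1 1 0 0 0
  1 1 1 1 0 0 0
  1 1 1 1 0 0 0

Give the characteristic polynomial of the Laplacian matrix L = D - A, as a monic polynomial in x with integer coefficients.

Reading degrees in the order [0, 1, 2, 3, 4, 5, 6] gives [3, 3, 3, 3, 4, 4, 4]; set D = diag(3, 3, 3, 3, 4, 4, 4) and form L = D - A. L has integer entries, so p(x) = det(xI - L) has integer coefficients. Expanding the determinant yields x^7 - 24x^6 + 234x^5 - 1192x^4 + 3357x^3 - 4968x^2 + 3024x. The coefficient of x^6 equals -trace(L) = -24, matching the sum of degrees.

x^7 - 24x^6 + 234x^5 - 1192x^4 + 3357x^3 - 4968x^2 + 3024x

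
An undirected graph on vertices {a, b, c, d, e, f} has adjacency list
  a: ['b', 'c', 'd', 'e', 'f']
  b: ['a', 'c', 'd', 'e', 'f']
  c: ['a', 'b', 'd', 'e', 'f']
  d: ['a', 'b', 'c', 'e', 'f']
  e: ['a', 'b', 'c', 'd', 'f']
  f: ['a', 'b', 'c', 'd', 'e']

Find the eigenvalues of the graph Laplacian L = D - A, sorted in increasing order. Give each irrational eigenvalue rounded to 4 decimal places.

With the vertex order [a, b, c, d, e, f], the degrees are [5, 5, 5, 5, 5, 5], giving D = diag(5, 5, 5, 5, 5, 5) and L = D - A. Since every row of L sums to 0, the all-ones vector is in the kernel and 0 is an eigenvalue. The eigenvalues sum to 30, which equals trace(L) = 2|E|. There is one zero in the spectrum, matching the 1 component.

[0, 6, 6, 6, 6, 6]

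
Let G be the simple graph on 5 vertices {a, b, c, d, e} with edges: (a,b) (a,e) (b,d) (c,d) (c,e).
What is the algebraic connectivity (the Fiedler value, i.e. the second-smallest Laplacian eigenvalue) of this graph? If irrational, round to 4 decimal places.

Reading degrees in the order [a, b, c, d, e] gives [2, 2, 2, 2, 2]; set D = diag(2, 2, 2, 2, 2) and form L = D - A. The sorted Laplacian eigenvalues are [0, 1.3820, 1.3820, 3.6180, 3.6180]; the algebraic connectivity is the second entry, 1.3820.

1.3820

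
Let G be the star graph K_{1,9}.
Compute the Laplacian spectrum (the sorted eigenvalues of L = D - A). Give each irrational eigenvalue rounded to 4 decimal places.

[0, 1, 1, 1, 1, 1, 1, 1, 1, 10]

The graph has 10 vertices and degree multiset [9, 1, 1, 1, 1, 1, 1, 1, 1, 1]; D is the diagonal matrix of degrees and L = D - A. Diagonalising L (or applying a numerical eigensolver to the 10x10 matrix) gives the spectrum above. There is one zero in the spectrum, matching the 1 component.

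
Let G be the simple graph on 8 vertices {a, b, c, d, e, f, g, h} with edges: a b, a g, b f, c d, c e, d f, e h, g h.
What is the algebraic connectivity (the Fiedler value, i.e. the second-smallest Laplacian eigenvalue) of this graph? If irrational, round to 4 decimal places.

Each diagonal entry of L is the vertex degree and each off-diagonal entry is -1 where an edge is present, 0 otherwise; in the order [a, b, c, d, e, f, g, h] the diagonal is [2, 2, 2, 2, 2, 2, 2, 2]. The sorted Laplacian eigenvalues are [0, 0.5858, 0.5858, 2, 2, 3.4142, 3.4142, 4]; the algebraic connectivity is the second entry, 0.5858.

0.5858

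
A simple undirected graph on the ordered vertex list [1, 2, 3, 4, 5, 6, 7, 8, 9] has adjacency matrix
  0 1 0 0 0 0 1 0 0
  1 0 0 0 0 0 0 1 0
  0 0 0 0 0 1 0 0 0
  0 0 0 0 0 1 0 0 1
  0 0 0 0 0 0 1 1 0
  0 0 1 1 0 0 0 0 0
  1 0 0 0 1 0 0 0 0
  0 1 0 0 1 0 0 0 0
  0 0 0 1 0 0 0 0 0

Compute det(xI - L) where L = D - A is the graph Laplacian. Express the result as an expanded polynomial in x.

x^9 - 16x^8 + 105x^7 - 364x^6 + 715x^5 - 790x^4 + 450x^3 - 100x^2

With the vertex order [1, 2, 3, 4, 5, 6, 7, 8, 9], the degrees are [2, 2, 1, 2, 2, 2, 2, 2, 1], giving D = diag(2, 2, 1, 2, 2, 2, 2, 2, 1) and L = D - A. Computing det(xI - L) by cofactor expansion (or equivalently via sum-over-permutations) gives x^9 - 16x^8 + 105x^7 - 364x^6 + 715x^5 - 790x^4 + 450x^3 - 100x^2. The constant term is 0 because L is singular (the all-ones vector lies in its kernel). The largest eigenvalue, 3.6180, is at most the vertex count 9.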